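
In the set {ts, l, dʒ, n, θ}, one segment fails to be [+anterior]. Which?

dʒ

/n, l, ts, θ/ are all [+anterior]; /dʒ/ (voiced postalveolar affricate) is [-anterior].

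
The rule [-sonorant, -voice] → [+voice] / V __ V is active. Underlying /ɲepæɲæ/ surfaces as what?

/p/ satisfies [-sonorant, -voice] and sits in V __ V. The [+voice] counterpart of the voiceless bilabial stop is /b/. Other segments in /ɲepæɲæ/ either fail the structural description or are not in the environment, so the surface form is [ɲebæɲæ].

[ɲebæɲæ]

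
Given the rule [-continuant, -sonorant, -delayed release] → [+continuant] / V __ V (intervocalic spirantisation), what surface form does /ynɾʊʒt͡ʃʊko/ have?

Only /k/ occurs between two vowels (/ʊ/ __ /o/) and matches the structural description. It is a voiceless velar stop, so [-continuant, -sonorant, -delayed release] holds; changing it to [+continuant] with all other features held fixed yields /x/ (voiceless velar fricative). No other segment meets both the structural description and the environment, so the output is [ynɾʊʒt͡ʃʊxo].

[ynɾʊʒt͡ʃʊxo]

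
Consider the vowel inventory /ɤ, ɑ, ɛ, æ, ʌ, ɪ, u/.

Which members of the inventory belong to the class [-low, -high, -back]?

ɛ

Eliminate segments failing any feature: /ɤ, ʌ/ are [+back]; /ɑ, æ/ are [+low]; /ɪ, u/ are [+high]. The remaining /ɛ/ satisfy [-low], [-high], [-back].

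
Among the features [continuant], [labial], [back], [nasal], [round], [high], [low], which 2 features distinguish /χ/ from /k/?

[continuant], [high]

The two segments share [-labial], [+back], [-nasal], [-round], [-low]. The only features from the list on which they differ: /χ/ is [+continuant] while /k/ is [-continuant]; /χ/ is [-high] while /k/ is [+high].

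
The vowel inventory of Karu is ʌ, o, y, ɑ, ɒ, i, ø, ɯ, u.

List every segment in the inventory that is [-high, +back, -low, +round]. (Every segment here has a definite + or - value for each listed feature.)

Checking each segment against [-high], [+back], [-low], [+round]: /o/ (mid back rounded tense vowel) satisfies every feature; every other segment in the inventory fails at least one.

o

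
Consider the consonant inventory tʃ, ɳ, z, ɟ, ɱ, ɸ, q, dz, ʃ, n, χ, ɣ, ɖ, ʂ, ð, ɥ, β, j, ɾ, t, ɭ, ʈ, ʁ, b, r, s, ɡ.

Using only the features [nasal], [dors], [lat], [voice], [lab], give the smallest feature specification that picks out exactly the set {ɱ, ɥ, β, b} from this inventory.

The class [+voice], [+labial] has exactly /ɱ, ɥ, β, b/ as its extension in this inventory. No smaller conjunction from the listed features achieves this: [+labial] alone would also admit /ɸ/; [+voice] alone would also admit /ɳ, z, ɟ, dz, …/; and checking the remaining single features turns up none with this extension.

[+voice, +lab]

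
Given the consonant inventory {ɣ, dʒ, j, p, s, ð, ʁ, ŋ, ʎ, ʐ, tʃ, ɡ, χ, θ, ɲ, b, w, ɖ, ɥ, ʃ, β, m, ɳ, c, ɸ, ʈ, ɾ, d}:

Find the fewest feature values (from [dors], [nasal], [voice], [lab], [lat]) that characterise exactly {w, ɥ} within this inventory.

/w, ɥ/ are all [+labial], [+dorsal], and no other segment in the inventory matches both values. Dropping any one of them over-generates: [+dorsal] alone would also admit /ɣ, j, ʁ, ŋ, …/; [+labial] alone would also admit /p, b, β, m, …/. No other single listed feature picks out exactly this set either, so fewer than two features will not do.

[+lab, +dors]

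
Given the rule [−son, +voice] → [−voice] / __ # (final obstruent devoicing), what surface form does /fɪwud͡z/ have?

The only segment in the rule's environment that also matches [−son, +voice] is /d͡z/. Applying [−voice] turns the voiced alveolar affricate into /t͡s/ (voiceless alveolar affricate), giving [fɪwut͡s].

[fɪwut͡s]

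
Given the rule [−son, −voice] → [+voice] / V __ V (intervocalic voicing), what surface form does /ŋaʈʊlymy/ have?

/ʈ/ satisfies [−son, −voice] and sits in V __ V. The [+voice] counterpart of the voiceless retroflex stop is /ɖ/. Other segments in /ŋaʈʊlymy/ either fail the structural description or are not in the environment, so the surface form is [ŋaɖʊlymy].

[ŋaɖʊlymy]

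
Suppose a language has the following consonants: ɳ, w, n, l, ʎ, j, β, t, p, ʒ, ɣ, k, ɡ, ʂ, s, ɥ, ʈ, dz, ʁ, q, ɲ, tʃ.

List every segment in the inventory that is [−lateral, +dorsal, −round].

j, ɣ, k, ɡ, ʁ, q, ɲ

Checking each segment against [−lateral], [+dorsal], [−round]: /j/ (palatal glide), /ɣ/ (voiced velar fricative), /k/ (voiceless velar stop), /ɡ/ (voiced velar stop), /ʁ/ (voiced uvular fricative), /q/ (voiceless uvular stop), among others, satisfy every feature; every other segment in the inventory fails at least one.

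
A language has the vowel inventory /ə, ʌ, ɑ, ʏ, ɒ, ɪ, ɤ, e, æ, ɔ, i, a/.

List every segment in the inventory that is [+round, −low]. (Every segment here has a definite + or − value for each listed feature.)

ʏ, ɔ

The [+round] segments are /ʏ, ɒ, ɔ/.
Within that set, [−low] leaves /ʏ, ɔ/.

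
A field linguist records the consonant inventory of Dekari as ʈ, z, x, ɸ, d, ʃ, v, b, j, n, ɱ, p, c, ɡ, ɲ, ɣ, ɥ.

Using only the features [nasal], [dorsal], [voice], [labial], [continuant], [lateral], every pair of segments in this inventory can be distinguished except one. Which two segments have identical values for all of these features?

j, ɣ

Both /j/ and /ɣ/ are [−nasal], [+dorsal], [+voice], [−labial], [+continuant], [−lateral]. Since the list omits [sonorant] and [back] — which do distinguish the palatal glide from the voiced velar fricative — this pair collapses; all other pairs remain distinct.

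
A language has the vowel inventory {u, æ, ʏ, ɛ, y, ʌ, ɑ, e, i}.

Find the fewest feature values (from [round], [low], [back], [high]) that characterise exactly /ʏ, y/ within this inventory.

Every target segment is [-back], [+round]; each remaining inventory member fails at least one of these. Each conjunct is needed — [+round] alone would also admit /u/; [-back] alone would also admit /æ, ɛ, e, i/ — and no other single listed feature has exactly this extension, so two is the minimum.

[-back, +round]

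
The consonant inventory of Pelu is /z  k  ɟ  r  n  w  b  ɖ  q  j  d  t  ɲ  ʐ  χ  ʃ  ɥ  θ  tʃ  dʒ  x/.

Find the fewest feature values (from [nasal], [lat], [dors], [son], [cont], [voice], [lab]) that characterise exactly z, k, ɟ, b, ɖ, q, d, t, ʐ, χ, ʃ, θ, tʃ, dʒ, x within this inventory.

/z, k, ɟ, b, ɖ, q, d, t, ʐ, χ, ʃ, θ, tʃ, dʒ, x/ are exactly the [-sonorant] segments in the inventory, so a single feature suffices.

[-son]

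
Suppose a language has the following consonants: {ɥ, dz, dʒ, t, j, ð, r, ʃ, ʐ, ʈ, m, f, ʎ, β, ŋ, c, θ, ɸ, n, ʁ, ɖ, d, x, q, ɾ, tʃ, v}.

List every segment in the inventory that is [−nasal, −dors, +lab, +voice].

β, v

Checking each segment against [−nasal], [−dorsal], [+labial], [+voice]: /β/ (voiced bilabial fricative), /v/ (voiced labiodental fricative) satisfy every feature; every other segment in the inventory fails at least one.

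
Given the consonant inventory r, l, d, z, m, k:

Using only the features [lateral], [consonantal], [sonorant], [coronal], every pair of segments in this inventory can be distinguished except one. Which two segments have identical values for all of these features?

z, d

Both /z/ and /d/ are [−lateral], [+consonantal], [−sonorant], [+coronal]. Since the list omits [continuant] and [strident] — which do distinguish the voiced alveolar fricative from the voiced alveolar stop — this pair collapses; all other pairs remain distinct.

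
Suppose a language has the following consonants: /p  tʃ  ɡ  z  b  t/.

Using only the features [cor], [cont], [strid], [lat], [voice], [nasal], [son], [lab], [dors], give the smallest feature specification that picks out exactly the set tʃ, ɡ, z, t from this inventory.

[−lab]

/tʃ, ɡ, z, t/ are exactly the [−labial] segments in the inventory, so a single feature suffices.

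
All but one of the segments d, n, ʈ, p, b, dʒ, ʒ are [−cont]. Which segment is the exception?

/b, ʈ, n, p, d, dʒ/ are all [−continuant]; /ʒ/ (voiced postalveolar fricative) is [+continuant].

ʒ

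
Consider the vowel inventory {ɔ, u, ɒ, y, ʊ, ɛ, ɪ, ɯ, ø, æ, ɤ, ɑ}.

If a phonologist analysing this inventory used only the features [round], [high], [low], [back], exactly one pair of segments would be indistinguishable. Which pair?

On the given features, /ʊ/ and /u/ have an identical profile: [+round], [+high], [-low], [+back]. No other two segments in the inventory coincide on all 4 features. (They do differ in [tense], which is not among the given features.)

ʊ, u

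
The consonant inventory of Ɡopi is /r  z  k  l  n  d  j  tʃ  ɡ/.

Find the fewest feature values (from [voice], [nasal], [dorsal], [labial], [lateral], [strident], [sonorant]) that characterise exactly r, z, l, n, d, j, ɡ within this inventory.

[+voice]

Every target segment is [+voice] and no other inventory member is, so one feature is enough.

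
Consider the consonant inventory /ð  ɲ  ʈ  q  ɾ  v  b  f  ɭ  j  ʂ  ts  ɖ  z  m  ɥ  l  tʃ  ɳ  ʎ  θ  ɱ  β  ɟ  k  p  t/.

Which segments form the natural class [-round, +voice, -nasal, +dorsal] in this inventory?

j, ʎ, ɟ

Checking each segment against [-round], [+voice], [-nasal], [+dorsal]: /j/ (palatal glide), /ʎ/ (palatal lateral approximant), /ɟ/ (voiced palatal stop) satisfy every feature; every other segment in the inventory fails at least one.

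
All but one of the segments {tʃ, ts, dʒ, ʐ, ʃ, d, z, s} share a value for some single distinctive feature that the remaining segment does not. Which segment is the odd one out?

/dʒ, ʐ, tʃ, s, ʃ, z, ts/ are all [+strident], but /d/ (voiced alveolar stop) is [−strident]. No other single segment can be removed to leave a set sharing one feature value that the removed segment lacks, so /d/ is the odd one out.

d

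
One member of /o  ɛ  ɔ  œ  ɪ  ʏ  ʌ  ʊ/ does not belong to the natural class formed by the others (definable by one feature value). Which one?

o

[tense] groups all but one: /ʏ, ʊ, œ, ɪ, ɔ, ɛ, ʌ/ share [-tense] while /o/ (mid back rounded tense vowel) alone is [+tense]. Removing any other segment would not leave a single-feature class that excludes it.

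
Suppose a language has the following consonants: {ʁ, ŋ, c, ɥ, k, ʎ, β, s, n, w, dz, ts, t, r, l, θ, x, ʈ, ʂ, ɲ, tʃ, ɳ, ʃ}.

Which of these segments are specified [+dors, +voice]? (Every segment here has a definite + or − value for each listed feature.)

ʁ, ŋ, ɥ, ʎ, w, ɲ

First, the [+dorsal] segments are /ʁ, ŋ, c, ɥ, k, ʎ, w, x, ɲ/.
Then [+voice] leaves /ʁ, ŋ, ɥ, ʎ, w, ɲ/.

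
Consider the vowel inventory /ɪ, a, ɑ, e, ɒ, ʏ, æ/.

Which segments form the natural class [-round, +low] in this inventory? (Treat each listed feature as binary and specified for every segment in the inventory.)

a, ɑ, æ

Eliminate segments failing any feature: /ɪ, e/ are [-low]; /ɒ, ʏ/ are [+round]. The remaining /a, ɑ, æ/ satisfy [-round], [+low].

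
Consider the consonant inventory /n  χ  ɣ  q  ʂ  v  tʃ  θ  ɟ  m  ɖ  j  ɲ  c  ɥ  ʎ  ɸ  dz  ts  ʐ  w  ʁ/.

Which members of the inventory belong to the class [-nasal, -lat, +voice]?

ɣ, v, ɟ, ɖ, j, ɥ, dz, ʐ, w, ʁ

Eliminate segments failing any feature: /n, m, ɲ/ are [+nasal]; /χ, q, ʂ, tʃ, θ, c, ɸ, ts/ are [-voice]; /ʎ/ is [+lateral]. The remaining /ɣ, v, ɟ, ɖ, j, ɥ, dz, ʐ, w, ʁ/ satisfy [-nasal], [-lateral], [+voice].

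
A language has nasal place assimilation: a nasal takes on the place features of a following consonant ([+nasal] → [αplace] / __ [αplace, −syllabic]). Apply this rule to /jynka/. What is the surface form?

/n/ sits before the [+dorsal] consonant /k/, so it takes on [+dorsal] and surfaces as /ŋ/. The rest of the form is unaffected: [jyŋka].

[jyŋka]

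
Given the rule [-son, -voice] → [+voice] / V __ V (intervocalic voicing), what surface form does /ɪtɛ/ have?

/t/ satisfies [-son, -voice] and sits in V __ V. The [+voice] counterpart of the voiceless alveolar stop is /d/. Other segments in /ɪtɛ/ either fail the structural description or are not in the environment, so the surface form is [ɪdɛ].

[ɪdɛ]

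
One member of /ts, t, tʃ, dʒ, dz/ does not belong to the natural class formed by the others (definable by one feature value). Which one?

t

The remaining segments after removing /t/ share [+delayed release]; /t/ (voiceless alveolar stop) is [-delayed release]. For every other candidate removal, the leftover set fails to share any single feature value that the removed segment lacks.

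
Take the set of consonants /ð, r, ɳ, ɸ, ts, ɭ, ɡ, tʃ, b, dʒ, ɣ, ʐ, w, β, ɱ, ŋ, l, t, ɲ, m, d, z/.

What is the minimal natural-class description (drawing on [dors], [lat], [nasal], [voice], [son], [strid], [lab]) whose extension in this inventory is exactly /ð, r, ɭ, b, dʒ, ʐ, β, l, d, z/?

/ð, r, ɭ, b, dʒ, ʐ, β, l, d, z/ are all [+voice], [−nasal], [−dorsal], and no other segment in the inventory matches all three values. Dropping any one of them over-generates: [−nasal, −dorsal] alone would also admit /ɸ, ts, tʃ, t/; [+voice, −dorsal] alone would also admit /ɳ, ɱ, m/; [+voice, −nasal] alone would also admit /ɡ, ɣ, w/. No other combination of two listed features picks out exactly this set either, so fewer than three features will not do.

[+voice, −nasal, −dors]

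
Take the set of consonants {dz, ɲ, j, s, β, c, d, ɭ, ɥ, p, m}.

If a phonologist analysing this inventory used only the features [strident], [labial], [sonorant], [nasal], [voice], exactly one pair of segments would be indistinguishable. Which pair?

ɭ, j

/ɭ/ (retroflex lateral approximant) and /j/ (palatal glide) are both [−strident], [−labial], [+sonorant], [−nasal], [+voice], so none of the listed features separates them. (They do differ in [lateral] and [dorsal], which are not among the given features.) Every other pair in the inventory differs on at least one listed feature.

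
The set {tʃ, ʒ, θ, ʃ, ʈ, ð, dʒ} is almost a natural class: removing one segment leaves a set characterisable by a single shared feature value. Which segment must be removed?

The remaining segments after removing /ʈ/ share [+distributed]; /ʈ/ (voiceless retroflex stop) is [−distributed]. For every other candidate removal, the leftover set fails to share any single feature value that the removed segment lacks.

ʈ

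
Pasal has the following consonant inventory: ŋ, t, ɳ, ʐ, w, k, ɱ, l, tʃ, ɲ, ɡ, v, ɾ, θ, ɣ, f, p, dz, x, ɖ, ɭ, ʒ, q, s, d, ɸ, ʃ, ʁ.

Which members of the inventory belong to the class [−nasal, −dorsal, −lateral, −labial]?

Eliminate segments failing any feature: /ŋ, ɳ, ɱ, ɲ/ are [+nasal]; /w, k, ɡ, ɣ, x, q, ʁ/ are [+dorsal]; /l, ɭ/ are [+lateral]; /v, f, p, ɸ/ are [+labial]. The remaining /t, ʐ, tʃ, ɾ, θ, dz, ɖ, ʒ, s, d, ʃ/ satisfy [−nasal], [−dorsal], [−lateral], [−labial].

t, ʐ, tʃ, ɾ, θ, dz, ɖ, ʒ, s, d, ʃ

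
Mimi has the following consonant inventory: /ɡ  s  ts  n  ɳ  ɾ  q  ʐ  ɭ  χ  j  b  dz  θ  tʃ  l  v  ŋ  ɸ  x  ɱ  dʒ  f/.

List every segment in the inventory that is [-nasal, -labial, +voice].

ɡ, ɾ, ʐ, ɭ, j, dz, l, dʒ

The [-nasal] segments are /ɡ, s, ts, ɾ, q, ʐ, ɭ, χ, j, b, dz, θ, tʃ, l, v, ɸ, x, dʒ, f/.
Among these, [-labial] gives /ɡ, s, ts, ɾ, q, ʐ, ɭ, χ, j, dz, θ, tʃ, l, x, dʒ/.
Within that set, [+voice] leaves /ɡ, ɾ, ʐ, ɭ, j, dz, l, dʒ/.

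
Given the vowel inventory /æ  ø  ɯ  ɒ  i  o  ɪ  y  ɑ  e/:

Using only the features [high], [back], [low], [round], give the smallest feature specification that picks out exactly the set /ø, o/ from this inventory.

Every target segment is [−high], [−low], [+round]; each remaining inventory member fails at least one of these. Each conjunct is needed — [−low, +round] alone would also admit /y/; [−high, +round] alone would also admit /ɒ/; [−high, −low] alone would also admit /e/ — and no other combination of two listed features has exactly this extension, so three is the minimum.

[−high, −low, +round]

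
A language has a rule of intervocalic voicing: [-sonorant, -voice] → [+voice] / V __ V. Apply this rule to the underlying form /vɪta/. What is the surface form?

[vɪda]

/t/ satisfies [-sonorant, -voice] and sits in V __ V. The [+voice] counterpart of the voiceless alveolar stop is /d/. Other segments in /vɪta/ either fail the structural description or are not in the environment, so the surface form is [vɪda].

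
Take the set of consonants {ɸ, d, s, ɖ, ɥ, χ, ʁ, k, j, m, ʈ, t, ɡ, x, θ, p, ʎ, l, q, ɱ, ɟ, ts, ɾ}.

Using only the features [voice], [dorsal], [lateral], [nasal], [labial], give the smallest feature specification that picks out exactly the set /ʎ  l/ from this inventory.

[+lateral]

/ʎ, l/ are exactly the [+lateral] segments in the inventory, so a single feature suffices.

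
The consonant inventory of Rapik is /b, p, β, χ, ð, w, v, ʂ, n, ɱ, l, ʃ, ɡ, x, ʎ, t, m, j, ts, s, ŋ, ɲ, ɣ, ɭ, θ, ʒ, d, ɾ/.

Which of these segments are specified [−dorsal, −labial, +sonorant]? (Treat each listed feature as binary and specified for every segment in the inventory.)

Checking each segment against [−dorsal], [−labial], [+sonorant]: /n/ (alveolar nasal), /l/ (alveolar lateral approximant), /ɭ/ (retroflex lateral approximant), /ɾ/ (alveolar tap) satisfy every feature; every other segment in the inventory fails at least one.

n, l, ɭ, ɾ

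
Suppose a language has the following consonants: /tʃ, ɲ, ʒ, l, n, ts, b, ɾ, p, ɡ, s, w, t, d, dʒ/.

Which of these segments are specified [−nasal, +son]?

First, the [−nasal] segments are /tʃ, ʒ, l, ts, b, ɾ, p, ɡ, s, w, t, d, dʒ/.
Of those, [+sonorant] leaves /l, ɾ, w/.

l, ɾ, w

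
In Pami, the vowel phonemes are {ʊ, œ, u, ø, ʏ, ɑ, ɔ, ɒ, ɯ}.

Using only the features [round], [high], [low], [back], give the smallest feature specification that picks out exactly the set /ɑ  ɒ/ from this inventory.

The target set is precisely the extension of [+low] in this inventory.

[+low]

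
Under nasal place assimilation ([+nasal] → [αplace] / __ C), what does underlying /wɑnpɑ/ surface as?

In /wɑnpɑ/, the nasal /n/ precedes /p/, which is [+labial]. The nasal assimilates in place, becoming the [+labial] nasal /m/. The surface form is [wɑmpɑ].

[wɑmpɑ]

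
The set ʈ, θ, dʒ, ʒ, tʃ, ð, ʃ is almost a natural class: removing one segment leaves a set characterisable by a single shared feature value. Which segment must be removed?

ʈ

[distributed] groups all but one: /ʒ, ʃ, ð, dʒ, tʃ, θ/ share [+distributed] while /ʈ/ (voiceless retroflex stop) alone is [−distributed]. Removing any other segment would not leave a single-feature class that excludes it.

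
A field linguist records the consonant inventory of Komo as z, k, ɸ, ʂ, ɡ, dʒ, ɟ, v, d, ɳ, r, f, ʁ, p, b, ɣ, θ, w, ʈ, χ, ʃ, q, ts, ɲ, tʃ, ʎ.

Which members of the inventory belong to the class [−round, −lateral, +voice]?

z, ɡ, dʒ, ɟ, v, d, ɳ, r, ʁ, b, ɣ, ɲ

Eliminate segments failing any feature: /k, ɸ, ʂ, f, p, θ, ʈ, χ, ʃ, q, ts, tʃ/ are [−voice]; /w/ is [+round]; /ʎ/ is [+lateral]. The remaining /z, ɡ, dʒ, ɟ, v, d, ɳ, r, ʁ, b, ɣ, ɲ/ satisfy [−round], [−lateral], [+voice].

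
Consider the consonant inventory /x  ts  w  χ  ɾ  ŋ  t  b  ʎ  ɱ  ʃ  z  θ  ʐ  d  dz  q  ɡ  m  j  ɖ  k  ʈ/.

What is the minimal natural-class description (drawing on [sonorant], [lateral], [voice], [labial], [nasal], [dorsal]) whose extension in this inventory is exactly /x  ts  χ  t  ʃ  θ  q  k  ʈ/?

The target set is precisely the extension of [-voice] in this inventory.

[-voice]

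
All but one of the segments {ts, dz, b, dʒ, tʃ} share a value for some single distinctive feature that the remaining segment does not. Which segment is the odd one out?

b

/ts, dz, tʃ, dʒ/ are all [+delayed release], but /b/ (voiced bilabial stop) is [−delayed release]. No other single segment can be removed to leave a set sharing one feature value that the removed segment lacks, so /b/ is the odd one out.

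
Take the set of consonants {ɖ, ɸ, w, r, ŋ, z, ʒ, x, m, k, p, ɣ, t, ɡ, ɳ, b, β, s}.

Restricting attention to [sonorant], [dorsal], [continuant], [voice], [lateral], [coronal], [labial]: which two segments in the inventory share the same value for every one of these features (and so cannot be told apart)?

z, ʒ

On the given features, /z/ and /ʒ/ have an identical profile: [−sonorant], [−dorsal], [+continuant], [+voice], [−lateral], [+coronal], [−labial]. No other two segments in the inventory coincide on all 7 features. (They do differ in [anterior] and [distributed], which are not among the given features.)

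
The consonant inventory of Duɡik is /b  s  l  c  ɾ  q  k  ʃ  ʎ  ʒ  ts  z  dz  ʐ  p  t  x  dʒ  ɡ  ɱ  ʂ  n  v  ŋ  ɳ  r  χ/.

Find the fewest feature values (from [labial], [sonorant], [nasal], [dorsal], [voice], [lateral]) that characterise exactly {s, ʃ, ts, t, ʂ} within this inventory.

The class [−voice], [−labial], [−dorsal] has exactly /s, ʃ, ts, t, ʂ/ as its extension in this inventory. No smaller conjunction from the listed features achieves this: [−labial, −dorsal] alone would also admit /l, ɾ, ʒ, z, …/; [−voice, −dorsal] alone would also admit /p/; [−voice, −labial] alone would also admit /c, q, k, x, …/; and checking the remaining two-feature bundles turns up none with this extension.

[−voice, −labial, −dorsal]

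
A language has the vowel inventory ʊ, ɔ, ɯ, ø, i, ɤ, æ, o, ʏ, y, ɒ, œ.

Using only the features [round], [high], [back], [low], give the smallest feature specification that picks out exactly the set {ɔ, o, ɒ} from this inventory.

[−high, +back, +round]

Every target segment is [−high], [+back], [+round]; each remaining inventory member fails at least one of these. Each conjunct is needed — [+back, +round] alone would also admit /ʊ/; [−high, +round] alone would also admit /ø, œ/; [−high, +back] alone would also admit /ɤ/ — and no other combination of two listed features has exactly this extension, so three is the minimum.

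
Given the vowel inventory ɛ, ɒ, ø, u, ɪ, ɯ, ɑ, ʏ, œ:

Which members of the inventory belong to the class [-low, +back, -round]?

Checking each segment against [-low], [+back], [-round]: /ɯ/ (high back unrounded vowel) satisfies every feature; every other segment in the inventory fails at least one.

ɯ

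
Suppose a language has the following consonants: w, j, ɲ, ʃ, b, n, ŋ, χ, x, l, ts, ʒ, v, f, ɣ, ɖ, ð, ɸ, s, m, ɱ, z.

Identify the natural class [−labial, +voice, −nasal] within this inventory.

Eliminate segments failing any feature: /w, b, v, f, ɸ, m, ɱ/ are [+labial]; /ɲ, n, ŋ/ are [+nasal]; /ʃ, χ, x, ts, s/ are [−voice]. The remaining /j, l, ʒ, ɣ, ɖ, ð, z/ satisfy [−labial], [+voice], [−nasal].

j, l, ʒ, ɣ, ɖ, ð, z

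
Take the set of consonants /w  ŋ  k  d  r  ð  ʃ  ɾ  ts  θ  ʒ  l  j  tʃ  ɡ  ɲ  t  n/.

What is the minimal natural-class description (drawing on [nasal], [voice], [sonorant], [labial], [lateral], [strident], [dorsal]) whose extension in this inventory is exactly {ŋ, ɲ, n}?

The target set is precisely the extension of [+nasal] in this inventory.

[+nasal]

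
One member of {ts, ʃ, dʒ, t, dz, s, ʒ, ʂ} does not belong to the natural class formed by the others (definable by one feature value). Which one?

The remaining segments after removing /t/ share [+strident]; /t/ (voiceless alveolar stop) is [-strident]. For every other candidate removal, the leftover set fails to share any single feature value that the removed segment lacks.

t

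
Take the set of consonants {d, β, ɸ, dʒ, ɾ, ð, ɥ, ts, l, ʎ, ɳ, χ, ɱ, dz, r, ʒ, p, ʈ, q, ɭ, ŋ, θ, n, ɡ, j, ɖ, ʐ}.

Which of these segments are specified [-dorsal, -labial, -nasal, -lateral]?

d, dʒ, ɾ, ð, ts, dz, r, ʒ, ʈ, θ, ɖ, ʐ

The [-dorsal] segments are /d, β, ɸ, dʒ, ɾ, ð, ts, l, ɳ, ɱ, dz, r, ʒ, p, ʈ, ɭ, θ, n, ɖ, ʐ/.
Then [-labial] gives /d, dʒ, ɾ, ð, ts, l, ɳ, dz, r, ʒ, ʈ, ɭ, θ, n, ɖ, ʐ/.
Within that set, [-nasal] gives /d, dʒ, ɾ, ð, ts, l, dz, r, ʒ, ʈ, ɭ, θ, ɖ, ʐ/.
Among these, [-lateral] leaves /d, dʒ, ɾ, ð, ts, dz, r, ʒ, ʈ, θ, ɖ, ʐ/.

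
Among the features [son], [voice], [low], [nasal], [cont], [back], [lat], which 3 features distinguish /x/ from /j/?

The two segments share [−low], [−nasal], [+continuant], [−lateral]. The only features from the list on which they differ: /x/ is [−sonorant] while /j/ is [+sonorant]; /x/ is [−voice] while /j/ is [+voice]; /x/ is [+back] while /j/ is [−back].

[sonorant], [voice], [back]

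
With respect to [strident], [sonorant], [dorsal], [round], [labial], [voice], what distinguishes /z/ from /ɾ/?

The two segments share [-dorsal], [-round], [-labial], [+voice]. The only features from the list on which they differ: /z/ is [-sonorant] while /ɾ/ is [+sonorant]; /z/ is [+strident] while /ɾ/ is [-strident].

[sonorant], [strident]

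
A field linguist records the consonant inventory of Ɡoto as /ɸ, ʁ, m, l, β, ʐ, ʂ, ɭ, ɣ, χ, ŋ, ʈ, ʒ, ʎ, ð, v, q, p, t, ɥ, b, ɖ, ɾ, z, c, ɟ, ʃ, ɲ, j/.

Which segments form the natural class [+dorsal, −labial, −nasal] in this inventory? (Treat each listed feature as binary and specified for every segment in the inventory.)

Eliminate segments failing any feature: /ɸ, m, l, β, ʐ, ʂ, ɭ, ʈ, ʒ, ð, v, p, t, b, ɖ, ɾ, z, ʃ/ are [−dorsal]; /ŋ, ɲ/ are [+nasal]; /ɥ/ is [+labial]. The remaining /ʁ, ɣ, χ, ʎ, q, c, ɟ, j/ satisfy [+dorsal], [−labial], [−nasal].

ʁ, ɣ, χ, ʎ, q, c, ɟ, j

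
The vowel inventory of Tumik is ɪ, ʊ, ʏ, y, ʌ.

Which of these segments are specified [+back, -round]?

ʌ

Checking each segment against [+back], [-round]: /ʌ/ (mid back unrounded lax vowel) satisfies every feature; every other segment in the inventory fails at least one.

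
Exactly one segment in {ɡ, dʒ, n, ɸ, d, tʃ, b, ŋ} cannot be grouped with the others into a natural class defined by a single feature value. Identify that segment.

ɸ

The remaining segments after removing /ɸ/ share [−continuant]; /ɸ/ (voiceless bilabial fricative) is [+continuant]. For every other candidate removal, the leftover set fails to share any single feature value that the removed segment lacks.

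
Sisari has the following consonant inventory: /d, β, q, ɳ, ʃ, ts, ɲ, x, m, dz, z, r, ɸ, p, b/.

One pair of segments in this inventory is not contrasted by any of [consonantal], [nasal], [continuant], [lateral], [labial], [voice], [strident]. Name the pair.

On the given features, /ɳ/ and /ɲ/ have an identical profile: [+consonantal], [+nasal], [−continuant], [−lateral], [−labial], [+voice], [−strident]. No other two segments in the inventory coincide on all 7 features. (They do differ in [dorsal], which is not among the given features.)

ɳ, ɲ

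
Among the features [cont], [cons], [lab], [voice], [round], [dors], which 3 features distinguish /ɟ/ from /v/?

[continuant], [labial], [dorsal]

The two segments share [+consonantal], [+voice], [-round]. The only features from the list on which they differ: /ɟ/ is [-continuant] while /v/ is [+continuant]; /ɟ/ is [-labial] while /v/ is [+labial]; /ɟ/ is [+dorsal] while /v/ is [-dorsal].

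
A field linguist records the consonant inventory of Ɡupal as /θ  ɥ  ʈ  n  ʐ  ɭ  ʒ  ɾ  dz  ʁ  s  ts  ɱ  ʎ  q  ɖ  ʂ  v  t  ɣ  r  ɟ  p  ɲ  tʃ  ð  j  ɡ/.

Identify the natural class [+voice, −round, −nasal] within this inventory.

Checking each segment against [+voice], [−round], [−nasal]: /ʐ/ (voiced retroflex fricative), /ɭ/ (retroflex lateral approximant), /ʒ/ (voiced postalveolar fricative), /ɾ/ (alveolar tap), /dz/ (voiced alveolar affricate), /ʁ/ (voiced uvular fricative), among others, satisfy every feature; every other segment in the inventory fails at least one.

ʐ, ɭ, ʒ, ɾ, dz, ʁ, ʎ, ɖ, v, ɣ, r, ɟ, ð, j, ɡ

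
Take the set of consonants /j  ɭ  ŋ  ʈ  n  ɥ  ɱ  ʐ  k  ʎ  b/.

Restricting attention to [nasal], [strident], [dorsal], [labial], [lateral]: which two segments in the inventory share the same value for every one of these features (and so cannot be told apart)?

k, j

On the given features, /k/ and /j/ have an identical profile: [-nasal], [-strident], [+dorsal], [-labial], [-lateral]. No other two segments in the inventory coincide on all 5 features. (They do differ in [sonorant], [voice], [continuant] and [back], which are not among the given features.)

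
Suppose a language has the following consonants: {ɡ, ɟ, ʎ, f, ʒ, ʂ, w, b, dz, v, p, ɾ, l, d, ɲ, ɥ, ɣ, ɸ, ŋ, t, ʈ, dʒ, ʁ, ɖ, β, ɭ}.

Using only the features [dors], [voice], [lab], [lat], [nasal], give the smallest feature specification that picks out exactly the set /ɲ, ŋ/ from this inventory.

Every target segment is [+nasal] and no other inventory member is, so one feature is enough.

[+nasal]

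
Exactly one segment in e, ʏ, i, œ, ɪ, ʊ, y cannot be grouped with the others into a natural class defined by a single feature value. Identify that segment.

The remaining segments after removing /ʊ/ share [-back]; /ʊ/ (high back rounded lax vowel) is [+back]. For every other candidate removal, the leftover set fails to share any single feature value that the removed segment lacks.

ʊ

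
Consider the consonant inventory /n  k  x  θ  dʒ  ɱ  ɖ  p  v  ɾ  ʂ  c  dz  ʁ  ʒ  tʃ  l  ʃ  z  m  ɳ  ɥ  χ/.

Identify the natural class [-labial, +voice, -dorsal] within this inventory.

n, dʒ, ɖ, ɾ, dz, ʒ, l, z, ɳ

Eliminate segments failing any feature: /k, x, θ, ʂ, c, tʃ, ʃ, χ/ are [-voice]; /ɱ, p, v, m, ɥ/ are [+labial]; /ʁ/ is [+dorsal]. The remaining /n, dʒ, ɖ, ɾ, dz, ʒ, l, z, ɳ/ satisfy [-labial], [+voice], [-dorsal].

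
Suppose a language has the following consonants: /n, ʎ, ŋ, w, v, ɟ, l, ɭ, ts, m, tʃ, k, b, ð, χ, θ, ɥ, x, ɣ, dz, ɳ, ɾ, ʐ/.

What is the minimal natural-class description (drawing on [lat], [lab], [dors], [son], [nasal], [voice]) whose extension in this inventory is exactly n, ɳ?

[+nasal, -lab, -dors]

The class [+nasal], [-labial], [-dorsal] has exactly /n, ɳ/ as its extension in this inventory. No smaller conjunction from the listed features achieves this: [-labial, -dorsal] alone would also admit /l, ɭ, ts, tʃ, …/; [+nasal, -dorsal] alone would also admit /m/; [+nasal, -labial] alone would also admit /ŋ/; and checking the remaining two-feature bundles turns up none with this extension.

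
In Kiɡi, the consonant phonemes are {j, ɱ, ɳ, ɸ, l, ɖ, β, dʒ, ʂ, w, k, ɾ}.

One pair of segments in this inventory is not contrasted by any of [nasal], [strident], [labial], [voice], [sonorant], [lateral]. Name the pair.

Both /j/ and /ɾ/ are [−nasal], [−strident], [−labial], [+voice], [+sonorant], [−lateral]. Since the list omits [dorsal] — which does distinguish the palatal glide from the alveolar tap — this pair collapses; all other pairs remain distinct.

j, ɾ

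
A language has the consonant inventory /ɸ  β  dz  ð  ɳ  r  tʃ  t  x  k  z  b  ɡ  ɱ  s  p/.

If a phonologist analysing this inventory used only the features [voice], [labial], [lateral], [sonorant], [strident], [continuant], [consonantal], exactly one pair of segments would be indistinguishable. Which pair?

t, k

/t/ (voiceless alveolar stop) and /k/ (voiceless velar stop) are both [−voice], [−labial], [−lateral], [−sonorant], [−strident], [−continuant], [+consonantal], so none of the listed features separates them. (They do differ in [coronal] and [dorsal], which are not among the given features.) Every other pair in the inventory differs on at least one listed feature.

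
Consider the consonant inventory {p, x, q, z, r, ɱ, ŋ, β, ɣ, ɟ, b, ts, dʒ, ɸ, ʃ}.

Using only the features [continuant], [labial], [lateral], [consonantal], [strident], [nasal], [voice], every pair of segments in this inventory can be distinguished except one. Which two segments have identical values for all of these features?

ɣ, r

/ɣ/ (voiced velar fricative) and /r/ (alveolar trill) are both [+continuant], [-labial], [-lateral], [+consonantal], [-strident], [-nasal], [+voice], so none of the listed features separates them. (They do differ in [sonorant], [coronal] and [dorsal], which are not among the given features.) Every other pair in the inventory differs on at least one listed feature.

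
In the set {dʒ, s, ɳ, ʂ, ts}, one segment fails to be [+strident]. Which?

ɳ

/ts, ʂ, s, dʒ/ are all [+strident]; /ɳ/ (retroflex nasal) is [-strident].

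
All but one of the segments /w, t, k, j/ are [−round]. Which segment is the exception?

w

/j, t, k/ are all [−round]; /w/ (labial-velar glide) is [+round].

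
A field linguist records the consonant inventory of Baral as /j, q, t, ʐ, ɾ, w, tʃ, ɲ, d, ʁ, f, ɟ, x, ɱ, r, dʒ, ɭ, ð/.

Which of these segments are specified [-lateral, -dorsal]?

t, ʐ, ɾ, tʃ, d, f, ɱ, r, dʒ, ð

Eliminate segments failing any feature: /j, q, w, ɲ, ʁ, ɟ, x/ are [+dorsal]; /ɭ/ is [+lateral]. The remaining /t, ʐ, ɾ, tʃ, d, f, ɱ, r, dʒ, ð/ satisfy [-lateral], [-dorsal].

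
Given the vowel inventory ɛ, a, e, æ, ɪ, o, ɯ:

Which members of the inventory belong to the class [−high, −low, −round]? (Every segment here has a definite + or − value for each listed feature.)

Eliminate segments failing any feature: /a, æ/ are [+low]; /ɪ, ɯ/ are [+high]; /o/ is [+round]. The remaining /ɛ, e/ satisfy [−high], [−low], [−round].

ɛ, e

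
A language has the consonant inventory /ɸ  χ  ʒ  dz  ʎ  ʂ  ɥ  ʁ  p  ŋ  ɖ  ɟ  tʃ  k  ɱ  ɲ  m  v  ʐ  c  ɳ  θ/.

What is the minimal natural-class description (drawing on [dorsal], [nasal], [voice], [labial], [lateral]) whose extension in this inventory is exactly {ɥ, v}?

The class [+voice], [−nasal], [+labial] has exactly /ɥ, v/ as its extension in this inventory. No smaller conjunction from the listed features achieves this: [−nasal, +labial] alone would also admit /ɸ, p/; [+voice, +labial] alone would also admit /ɱ, m/; [+voice, −nasal] alone would also admit /ʒ, dz, ʎ, ʁ, …/; and checking the remaining two-feature bundles turns up none with this extension.

[+voice, −nasal, +labial]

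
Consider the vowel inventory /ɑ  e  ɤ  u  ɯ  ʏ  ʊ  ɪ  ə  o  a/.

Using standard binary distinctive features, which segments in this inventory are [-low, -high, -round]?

e, ɤ, ə

Checking each segment against [-low], [-high], [-round]: /e/ (mid front unrounded tense vowel), /ɤ/ (mid back unrounded tense vowel), /ə/ (mid central vowel (schwa)) satisfy every feature; every other segment in the inventory fails at least one.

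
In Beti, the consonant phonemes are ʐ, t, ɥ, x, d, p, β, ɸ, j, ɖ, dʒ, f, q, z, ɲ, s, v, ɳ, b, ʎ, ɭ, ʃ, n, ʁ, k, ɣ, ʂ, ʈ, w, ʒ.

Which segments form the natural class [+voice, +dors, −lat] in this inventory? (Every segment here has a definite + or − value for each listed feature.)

ɥ, j, ɲ, ʁ, ɣ, w

Eliminate segments failing any feature: /ʐ, d, β, ɖ, dʒ, z, v, ɳ, b, ɭ, n, ʒ/ are [−dorsal]; /t, x, p, ɸ, f, q, s, ʃ, k, ʂ, ʈ/ are [−voice]; /ʎ/ is [+lateral]. The remaining /ɥ, j, ɲ, ʁ, ɣ, w/ satisfy [+voice], [+dorsal], [−lateral].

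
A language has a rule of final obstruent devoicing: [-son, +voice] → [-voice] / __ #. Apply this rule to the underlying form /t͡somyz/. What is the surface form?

[t͡somys]

/z/ satisfies [-son, +voice] and sits in __ #. The [-voice] counterpart of the voiced alveolar fricative is /s/. Other segments in /t͡somyz/ either fail the structural description or are not in the environment, so the surface form is [t͡somys].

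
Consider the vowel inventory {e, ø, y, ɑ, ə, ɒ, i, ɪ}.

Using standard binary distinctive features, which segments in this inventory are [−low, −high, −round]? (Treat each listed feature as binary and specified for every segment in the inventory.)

Checking each segment against [−low], [−high], [−round]: /e/ (mid front unrounded tense vowel), /ə/ (mid central vowel (schwa)) satisfy every feature; every other segment in the inventory fails at least one.

e, ə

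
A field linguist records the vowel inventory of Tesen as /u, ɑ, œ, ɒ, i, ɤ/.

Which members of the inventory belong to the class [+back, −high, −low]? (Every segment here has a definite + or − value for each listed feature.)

The [+back] segments are /u, ɑ, ɒ, ɤ/.
Intersecting with [−high] gives /ɑ, ɒ, ɤ/.
Among these, [−low] leaves /ɤ/.

ɤ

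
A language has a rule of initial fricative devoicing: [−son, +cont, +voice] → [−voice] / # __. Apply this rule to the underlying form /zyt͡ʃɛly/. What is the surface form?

Only the initial segment /z/ is both word-initial and matches the structural description. It is a voiced alveolar fricative, so [−son, +cont, +voice] holds; changing it to [−voice] with all other features held fixed yields /s/ (voiceless alveolar fricative). No other segment meets both the structural description and the environment, so the output is [syt͡ʃɛly].

[syt͡ʃɛly]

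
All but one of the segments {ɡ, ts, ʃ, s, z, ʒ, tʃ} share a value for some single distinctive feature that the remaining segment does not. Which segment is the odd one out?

The remaining segments after removing /ɡ/ share [+strident]; /ɡ/ (voiced velar stop) is [-strident]. For every other candidate removal, the leftover set fails to share any single feature value that the removed segment lacks.

ɡ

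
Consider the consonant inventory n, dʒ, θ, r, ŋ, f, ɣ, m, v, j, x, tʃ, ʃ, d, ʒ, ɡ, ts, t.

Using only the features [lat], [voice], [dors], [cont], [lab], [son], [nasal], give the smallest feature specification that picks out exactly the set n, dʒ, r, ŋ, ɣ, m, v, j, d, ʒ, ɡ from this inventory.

/n, dʒ, r, ŋ, ɣ, m, v, j, d, ʒ, ɡ/ are exactly the [+voice] segments in the inventory, so a single feature suffices.

[+voice]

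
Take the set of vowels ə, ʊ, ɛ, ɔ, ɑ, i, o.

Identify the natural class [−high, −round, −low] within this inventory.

ə, ɛ

Eliminate segments failing any feature: /ʊ, i/ are [+high]; /ɔ, o/ are [+round]; /ɑ/ is [+low]. The remaining /ə, ɛ/ satisfy [−high], [−round], [−low].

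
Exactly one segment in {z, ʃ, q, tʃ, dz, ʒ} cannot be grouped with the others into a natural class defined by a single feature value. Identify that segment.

q

[strident] (equivalently [coronal], [dorsal]) groups all but one: /ʃ, dz, ʒ, tʃ, z/ share [+strident] while /q/ (voiceless uvular stop) alone is [-strident]. Removing any other segment would not leave a single-feature class that excludes it.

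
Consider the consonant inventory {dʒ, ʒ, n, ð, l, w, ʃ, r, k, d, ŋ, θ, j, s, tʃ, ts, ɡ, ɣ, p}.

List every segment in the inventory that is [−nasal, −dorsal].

Checking each segment against [−nasal], [−dorsal]: /dʒ/ (voiced postalveolar affricate), /ʒ/ (voiced postalveolar fricative), /ð/ (voiced dental fricative), /l/ (alveolar lateral approximant), /ʃ/ (voiceless postalveolar fricative), /r/ (alveolar trill), among others, satisfy every feature; every other segment in the inventory fails at least one.

dʒ, ʒ, ð, l, ʃ, r, d, θ, s, tʃ, ts, p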